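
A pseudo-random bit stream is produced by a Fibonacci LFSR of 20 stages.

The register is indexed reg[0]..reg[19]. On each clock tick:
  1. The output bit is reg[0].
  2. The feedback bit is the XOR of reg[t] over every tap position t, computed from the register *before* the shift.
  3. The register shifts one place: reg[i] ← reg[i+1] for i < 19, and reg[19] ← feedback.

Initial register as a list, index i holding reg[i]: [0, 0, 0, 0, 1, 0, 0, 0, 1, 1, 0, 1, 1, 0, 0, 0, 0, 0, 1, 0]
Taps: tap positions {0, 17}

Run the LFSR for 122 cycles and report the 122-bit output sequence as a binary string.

tick  register→output (feedback)
  0  00001000110110000010→0 (0)
  1  00010001101100000100→0 (1)
  2  00100011011000001001→0 (0)
  3  01000110110000010010→0 (0)
  4  10001101100000100100→1 (0)
  5  00011011000001001000→0 (0)
  6  00110110000010010000→0 (0)
  7  01101100000100100000→0 (0)
  8  11011000001001000000→1 (1)
  9  10110000010010000001→1 (1)
 10  01100000100100000011→0 (0)
 11  11000001001000000110→1 (0)
 12  10000010010000001100→1 (0)
 13  00000100100000011000→0 (0)
 14  00001001000000110000→0 (0)
 15  00010010000001100000→0 (0)
 16  00100100000011000000→0 (0)
 17  01001000000110000000→0 (0)
 18  10010000001100000000→1 (1)
 19  00100000011000000001→0 (0)
 20  01000000110000000010→0 (0)
 21  10000001100000000100→1 (0)
 22  00000011000000001000→0 (0)
 23  00000110000000010000→0 (0)
 24  00001100000000100000→0 (0)
 25  00011000000001000000→0 (0)
 26  00110000000010000000→0 (0)
 27  01100000000100000000→0 (0)
 28  11000000001000000000→1 (1)
 29  10000000010000000001→1 (1)
 30  00000000100000000011→0 (0)
 31  00000001000000000110→0 (1)
 32  00000010000000001101→0 (1)
 33  00000100000000011011→0 (0)
 34  00001000000000110110→0 (1)
 35  00010000000001101101→0 (1)
 36  00100000000011011011→0 (0)
 37  01000000000110110110→0 (1)
 38  10000000001101101101→1 (0)
 39  00000000011011011010→0 (0)
 40  00000000110110110100→0 (1)
 41  00000001101101101001→0 (0)
 42  00000011011011010010→0 (0)
 43  00000110110110100100→0 (1)
 44  00001101101101001001→0 (0)
 45  00011011011010010010→0 (0)
 46  00110110110100100100→0 (1)
 47  01101101101001001001→0 (0)
 48  11011011010010010010→1 (1)
 49  10110110100100100101→1 (0)
 50  01101101001001001010→0 (0)
 51  11011010010010010100→1 (0)
 52  10110100100100101000→1 (1)
 53  01101001001001010001→0 (0)
 54  11010010010010100010→1 (1)
 55  10100100100101000101→1 (0)
 56  01001001001010001010→0 (0)
 57  10010010010100010100→1 (0)
 58  00100100101000101000→0 (0)
 59  01001001010001010000→0 (0)
 60  10010010100010100000→1 (1)
 61  00100101000101000001→0 (0)
 62  01001010001010000010→0 (0)
 63  10010100010100000100→1 (0)
 64  00101000101000001000→0 (0)
 65  01010001010000010000→0 (0)
 66  10100010100000100000→1 (1)
 67  01000101000001000001→0 (0)
 68  10001010000010000010→1 (1)
 69  00010100000100000101→0 (1)
 70  00101000001000001011→0 (0)
 71  01010000010000010110→0 (1)
 72  10100000100000101101→1 (0)
 73  01000001000001011010→0 (0)
 74  10000010000010110100→1 (0)
 75  00000100000101101000→0 (0)
 76  00001000001011010000→0 (0)
 77  00010000010110100000→0 (0)
 78  00100000101101000000→0 (0)
 79  01000001011010000000→0 (0)
 80  10000010110100000000→1 (1)
 81  00000101101000000001→0 (0)
 82  00001011010000000010→0 (0)
 83  00010110100000000100→0 (1)
 84  00101101000000001001→0 (0)
 85  01011010000000010010→0 (0)
 86  10110100000000100100→1 (0)
 87  01101000000001001000→0 (0)
 88  11010000000010010000→1 (1)
 89  10100000000100100001→1 (1)
 90  01000000001001000011→0 (0)
 91  10000000010010000110→1 (0)
 92  00000000100100001100→0 (1)
 93  00000001001000011001→0 (0)
 94  00000010010000110010→0 (0)
 95  00000100100001100100→0 (1)
 96  00001001000011001001→0 (0)
 97  00010010000110010010→0 (0)
 98  00100100001100100100→0 (1)
 99  01001000011001001001→0 (0)
100  10010000110010010010→1 (1)
101  00100001100100100101→0 (1)
102  01000011001001001011→0 (0)
103  10000110010010010110→1 (0)
104  00001100100100101100→0 (1)
105  00011001001001011001→0 (0)
106  00110010010010110010→0 (0)
107  01100100100101100100→0 (1)
108  11001001001011001001→1 (1)
109  10010010010110010011→1 (1)
110  00100100101100100111→0 (1)
111  01001001011001001111→0 (1)
112  10010010110010011111→1 (0)
113  00100101100100111110→0 (1)
114  01001011001001111101→0 (1)
115  10010110010011111011→1 (1)
116  00101100100111110111→0 (1)
117  01011001001111101111→0 (1)
118  10110010011111011111→1 (0)
119  01100100111110111110→0 (1)
120  11001001111101111101→1 (0)
121  10010011111011111010→1 (1)

00001000110110000010010000001100000000100000000011011011010010010010100010100000100000101101000000001001000011001001001011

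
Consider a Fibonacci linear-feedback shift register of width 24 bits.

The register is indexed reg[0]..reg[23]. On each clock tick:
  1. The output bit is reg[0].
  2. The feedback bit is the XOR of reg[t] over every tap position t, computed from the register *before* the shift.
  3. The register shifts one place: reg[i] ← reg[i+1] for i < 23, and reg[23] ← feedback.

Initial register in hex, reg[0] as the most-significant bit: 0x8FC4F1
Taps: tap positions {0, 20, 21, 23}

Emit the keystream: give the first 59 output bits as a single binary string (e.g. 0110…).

10001111110001001111000100101111011010100001110110000101000

step | reg (before) | out | fb
   0 | 100011111100010011110001 | 1 | 0
   1 | 000111111000100111100010 | 0 | 0
   2 | 001111110001001111000100 | 0 | 1
   3 | 011111100010011110001001 | 0 | 0
   4 | 111111000100111100010010 | 1 | 1
   5 | 111110001001111000100101 | 1 | 1
   6 | 111100010011110001001011 | 1 | 1
   7 | 111000100111100010010111 | 1 | 1
   8 | 110001001111000100101111 | 1 | 0
   9 | 100010011110001001011110 | 1 | 1
  10 | 000100111100010010111101 | 0 | 1
  11 | 001001111000100101111011 | 0 | 0
  12 | 010011110001001011110110 | 0 | 1
  13 | 100111100010010111101101 | 1 | 0
  14 | 001111000100101111011010 | 0 | 1
  15 | 011110001001011110110101 | 0 | 0
  16 | 111100010010111101101010 | 1 | 0
  17 | 111000100101111011010100 | 1 | 0
  18 | 110001001011110110101000 | 1 | 0
  19 | 100010010111101101010000 | 1 | 1
  20 | 000100101111011010100001 | 0 | 1
  21 | 001001011110110101000011 | 0 | 1
  22 | 010010111101101010000111 | 0 | 0
  23 | 100101111011010100001110 | 1 | 1
  24 | 001011110110101000011101 | 0 | 1
  25 | 010111101101010000111011 | 0 | 0
  26 | 101111011010100001110110 | 1 | 0
  27 | 011110110101000011101100 | 0 | 0
  28 | 111101101010000111011000 | 1 | 0
  29 | 111011010100001110110000 | 1 | 1
  30 | 110110101000011101100001 | 1 | 0
  31 | 101101010000111011000010 | 1 | 1
  32 | 011010100001110110000101 | 0 | 0
  33 | 110101000011101100001010 | 1 | 0
  34 | 101010000111011000010100 | 1 | 0
  35 | 010100001110110000101000 | 0 | 1
  36 | 101000011101100001010001 | 1 | 0
  37 | 010000111011000010100010 | 0 | 0
  38 | 100001110110000101000100 | 1 | 0
  39 | 000011101100001010001000 | 0 | 1
  40 | 000111011000010100010001 | 0 | 1
  41 | 001110110000101000100011 | 0 | 1
  42 | 011101100001010001000111 | 0 | 0
  43 | 111011000010100010001110 | 1 | 1
  44 | 110110000101000100011101 | 1 | 0
  45 | 101100001010001000111010 | 1 | 0
  46 | 011000010100010001110100 | 0 | 1
  47 | 110000101000100011101001 | 1 | 1
  48 | 100001010001000111010011 | 1 | 0
  49 | 000010100010001110100110 | 0 | 1
  50 | 000101000100011101001101 | 0 | 1
  51 | 001010001000111010011011 | 0 | 0
  52 | 010100010001110100110110 | 0 | 1
  53 | 101000100011101001101101 | 1 | 0
  54 | 010001000111010011011010 | 0 | 1
  55 | 100010001110100110110101 | 1 | 1
  56 | 000100011101001101101011 | 0 | 0
  57 | 001000111010011011010110 | 0 | 1
  58 | 010001110100110110101101 | 0 | 1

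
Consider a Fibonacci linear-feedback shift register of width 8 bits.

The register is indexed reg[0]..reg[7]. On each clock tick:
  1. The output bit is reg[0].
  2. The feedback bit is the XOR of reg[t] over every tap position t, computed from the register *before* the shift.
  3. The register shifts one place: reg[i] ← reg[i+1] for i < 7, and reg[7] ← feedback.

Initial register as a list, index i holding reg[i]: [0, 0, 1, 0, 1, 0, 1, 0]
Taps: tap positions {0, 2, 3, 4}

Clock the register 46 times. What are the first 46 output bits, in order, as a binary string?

0010101001110111011001111011111101001100110101

k : reg_k → out_k, fb_k
0: 00101010 → 0, fb=0
1: 01010100 → 0, fb=1
2: 10101001 → 1, fb=1
3: 01010011 → 0, fb=1
4: 10100111 → 1, fb=0
5: 01001110 → 0, fb=1
6: 10011101 → 1, fb=1
7: 00111011 → 0, fb=1
8: 01110111 → 0, fb=0
9: 11101110 → 1, fb=1
10: 11011101 → 1, fb=1
11: 10111011 → 1, fb=0
12: 01110110 → 0, fb=0
13: 11101100 → 1, fb=1
14: 11011001 → 1, fb=1
15: 10110011 → 1, fb=1
16: 01100111 → 0, fb=1
17: 11001111 → 1, fb=0
18: 10011110 → 1, fb=1
19: 00111101 → 0, fb=1
20: 01111011 → 0, fb=1
21: 11110111 → 1, fb=1
22: 11101111 → 1, fb=1
23: 11011111 → 1, fb=1
24: 10111111 → 1, fb=0
25: 01111110 → 0, fb=1
26: 11111101 → 1, fb=0
27: 11111010 → 1, fb=0
28: 11110100 → 1, fb=1
29: 11101001 → 1, fb=1
30: 11010011 → 1, fb=0
31: 10100110 → 1, fb=0
32: 01001100 → 0, fb=1
33: 10011001 → 1, fb=1
34: 00110011 → 0, fb=0
35: 01100110 → 0, fb=1
36: 11001101 → 1, fb=0
37: 10011010 → 1, fb=1
38: 00110101 → 0, fb=0
39: 01101010 → 0, fb=0
40: 11010100 → 1, fb=0
41: 10101000 → 1, fb=1
42: 01010001 → 0, fb=1
43: 10100011 → 1, fb=0
44: 01000110 → 0, fb=0
45: 10001100 → 1, fb=0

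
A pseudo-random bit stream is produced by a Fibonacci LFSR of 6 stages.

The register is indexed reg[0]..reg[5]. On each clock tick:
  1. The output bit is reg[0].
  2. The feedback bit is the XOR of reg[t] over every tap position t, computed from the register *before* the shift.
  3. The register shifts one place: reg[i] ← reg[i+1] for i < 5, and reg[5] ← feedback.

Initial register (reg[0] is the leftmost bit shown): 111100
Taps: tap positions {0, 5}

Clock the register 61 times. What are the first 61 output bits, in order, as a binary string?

step | reg (before) | out | fb
   0 | 111100 | 1 | 1
   1 | 111001 | 1 | 0
   2 | 110010 | 1 | 1
   3 | 100101 | 1 | 0
   4 | 001010 | 0 | 0
   5 | 010100 | 0 | 0
   6 | 101000 | 1 | 1
   7 | 010001 | 0 | 1
   8 | 100011 | 1 | 0
   9 | 000110 | 0 | 0
  10 | 001100 | 0 | 0
  11 | 011000 | 0 | 0
  12 | 110000 | 1 | 1
  13 | 100001 | 1 | 0
  14 | 000010 | 0 | 0
  15 | 000100 | 0 | 0
  16 | 001000 | 0 | 0
  17 | 010000 | 0 | 0
  18 | 100000 | 1 | 1
  19 | 000001 | 0 | 1
  20 | 000011 | 0 | 1
  21 | 000111 | 0 | 1
  22 | 001111 | 0 | 1
  23 | 011111 | 0 | 1
  24 | 111111 | 1 | 0
  25 | 111110 | 1 | 1
  26 | 111101 | 1 | 0
  27 | 111010 | 1 | 1
  28 | 110101 | 1 | 0
  29 | 101010 | 1 | 1
  30 | 010101 | 0 | 1
  31 | 101011 | 1 | 0
  32 | 010110 | 0 | 0
  33 | 101100 | 1 | 1
  34 | 011001 | 0 | 1
  35 | 110011 | 1 | 0
  36 | 100110 | 1 | 1
  37 | 001101 | 0 | 1
  38 | 011011 | 0 | 1
  39 | 110111 | 1 | 0
  40 | 101110 | 1 | 1
  41 | 011101 | 0 | 1
  42 | 111011 | 1 | 0
  43 | 110110 | 1 | 1
  44 | 101101 | 1 | 0
  45 | 011010 | 0 | 0
  46 | 110100 | 1 | 1
  47 | 101001 | 1 | 0
  48 | 010010 | 0 | 0
  49 | 100100 | 1 | 1
  50 | 001001 | 0 | 1
  51 | 010011 | 0 | 1
  52 | 100111 | 1 | 0
  53 | 001110 | 0 | 0
  54 | 011100 | 0 | 0
  55 | 111000 | 1 | 1
  56 | 110001 | 1 | 0
  57 | 100010 | 1 | 1
  58 | 000101 | 0 | 1
  59 | 001011 | 0 | 1
  60 | 010111 | 0 | 1

1111001010001100001000001111110101011001101110110100100111000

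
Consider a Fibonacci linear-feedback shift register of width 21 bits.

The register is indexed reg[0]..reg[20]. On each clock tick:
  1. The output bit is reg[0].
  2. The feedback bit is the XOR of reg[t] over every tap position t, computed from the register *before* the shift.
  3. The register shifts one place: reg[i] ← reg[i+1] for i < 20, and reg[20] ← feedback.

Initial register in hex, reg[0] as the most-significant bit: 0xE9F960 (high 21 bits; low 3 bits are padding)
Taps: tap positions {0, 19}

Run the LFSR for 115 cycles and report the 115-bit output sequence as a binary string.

1110100111111001011001101111001100001001011011001011010100001001001011100010000001011110110000010101011100111000000

k : reg_k → out_k, fb_k
0: 111010011111100101100 → 1, fb=1
1: 110100111111001011001 → 1, fb=1
2: 101001111110010110011 → 1, fb=0
3: 010011111100101100110 → 0, fb=1
4: 100111111001011001101 → 1, fb=1
5: 001111110010110011011 → 0, fb=1
6: 011111100101100110111 → 0, fb=1
7: 111111001011001101111 → 1, fb=0
8: 111110010110011011110 → 1, fb=0
9: 111100101100110111100 → 1, fb=1
10: 111001011001101111001 → 1, fb=1
11: 110010110011011110011 → 1, fb=0
12: 100101100110111100110 → 1, fb=0
13: 001011001101111001100 → 0, fb=0
14: 010110011011110011000 → 0, fb=0
15: 101100110111100110000 → 1, fb=1
16: 011001101111001100001 → 0, fb=0
17: 110011011110011000010 → 1, fb=0
18: 100110111100110000100 → 1, fb=1
19: 001101111001100001001 → 0, fb=0
20: 011011110011000010010 → 0, fb=1
21: 110111100110000100101 → 1, fb=1
22: 101111001100001001011 → 1, fb=0
23: 011110011000010010110 → 0, fb=1
24: 111100110000100101101 → 1, fb=1
25: 111001100001001011011 → 1, fb=0
26: 110011000010010110110 → 1, fb=0
27: 100110000100101101100 → 1, fb=1
28: 001100001001011011001 → 0, fb=0
29: 011000010010110110010 → 0, fb=1
30: 110000100101101100101 → 1, fb=1
31: 100001001011011001011 → 1, fb=0
32: 000010010110110010110 → 0, fb=1
33: 000100101101100101101 → 0, fb=0
34: 001001011011001011010 → 0, fb=1
35: 010010110110010110101 → 0, fb=0
36: 100101101100101101010 → 1, fb=0
37: 001011011001011010100 → 0, fb=0
38: 010110110010110101000 → 0, fb=0
39: 101101100101101010000 → 1, fb=1
40: 011011001011010100001 → 0, fb=0
41: 110110010110101000010 → 1, fb=0
42: 101100101101010000100 → 1, fb=1
43: 011001011010100001001 → 0, fb=0
44: 110010110101000010010 → 1, fb=0
45: 100101101010000100100 → 1, fb=1
46: 001011010100001001001 → 0, fb=0
47: 010110101000010010010 → 0, fb=1
48: 101101010000100100101 → 1, fb=1
49: 011010100001001001011 → 0, fb=1
50: 110101000010010010111 → 1, fb=0
51: 101010000100100101110 → 1, fb=0
52: 010100001001001011100 → 0, fb=0
53: 101000010010010111000 → 1, fb=1
54: 010000100100101110001 → 0, fb=0
55: 100001001001011100010 → 1, fb=0
56: 000010010010111000100 → 0, fb=0
57: 000100100101110001000 → 0, fb=0
58: 001001001011100010000 → 0, fb=0
59: 010010010111000100000 → 0, fb=0
60: 100100101110001000000 → 1, fb=1
61: 001001011100010000001 → 0, fb=0
62: 010010111000100000010 → 0, fb=1
63: 100101110001000000101 → 1, fb=1
64: 001011100010000001011 → 0, fb=1
65: 010111000100000010111 → 0, fb=1
66: 101110001000000101111 → 1, fb=0
67: 011100010000001011110 → 0, fb=1
68: 111000100000010111101 → 1, fb=1
69: 110001000000101111011 → 1, fb=0
70: 100010000001011110110 → 1, fb=0
71: 000100000010111101100 → 0, fb=0
72: 001000000101111011000 → 0, fb=0
73: 010000001011110110000 → 0, fb=0
74: 100000010111101100000 → 1, fb=1
75: 000000101111011000001 → 0, fb=0
76: 000001011110110000010 → 0, fb=1
77: 000010111101100000101 → 0, fb=0
78: 000101111011000001010 → 0, fb=1
79: 001011110110000010101 → 0, fb=0
80: 010111101100000101010 → 0, fb=1
81: 101111011000001010101 → 1, fb=1
82: 011110110000010101011 → 0, fb=1
83: 111101100000101010111 → 1, fb=0
84: 111011000001010101110 → 1, fb=0
85: 110110000010101011100 → 1, fb=1
86: 101100000101010111001 → 1, fb=1
87: 011000001010101110011 → 0, fb=1
88: 110000010101011100111 → 1, fb=0
89: 100000101010111001110 → 1, fb=0
90: 000001010101110011100 → 0, fb=0
91: 000010101011100111000 → 0, fb=0
92: 000101010111001110000 → 0, fb=0
93: 001010101110011100000 → 0, fb=0
94: 010101011100111000000 → 0, fb=0
95: 101010111001110000000 → 1, fb=1
96: 010101110011100000001 → 0, fb=0
97: 101011100111000000010 → 1, fb=0
98: 010111001110000000100 → 0, fb=0
99: 101110011100000001000 → 1, fb=1
100: 011100111000000010001 → 0, fb=0
101: 111001110000000100010 → 1, fb=0
102: 110011100000001000100 → 1, fb=1
103: 100111000000010001001 → 1, fb=1
104: 001110000000100010011 → 0, fb=1
105: 011100000001000100111 → 0, fb=1
106: 111000000010001001111 → 1, fb=0
107: 110000000100010011110 → 1, fb=0
108: 100000001000100111100 → 1, fb=1
109: 000000010001001111001 → 0, fb=0
110: 000000100010011110010 → 0, fb=1
111: 000001000100111100101 → 0, fb=0
112: 000010001001111001010 → 0, fb=1
113: 000100010011110010101 → 0, fb=0
114: 001000100111100101010 → 0, fb=1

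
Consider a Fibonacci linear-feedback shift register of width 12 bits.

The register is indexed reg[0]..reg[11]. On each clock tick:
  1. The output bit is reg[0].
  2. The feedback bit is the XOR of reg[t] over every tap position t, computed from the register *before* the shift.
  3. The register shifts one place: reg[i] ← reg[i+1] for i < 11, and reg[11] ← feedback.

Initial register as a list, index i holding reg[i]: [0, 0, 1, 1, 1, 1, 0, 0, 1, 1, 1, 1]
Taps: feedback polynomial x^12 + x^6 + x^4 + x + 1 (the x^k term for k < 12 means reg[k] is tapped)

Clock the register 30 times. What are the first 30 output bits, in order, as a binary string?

001111001111101101000110100000

step | reg (before) | out | fb
   0 | 001111001111 | 0 | 1
   1 | 011110011111 | 0 | 0
   2 | 111100111110 | 1 | 1
   3 | 111001111101 | 1 | 1
   4 | 110011111011 | 1 | 0
   5 | 100111110110 | 1 | 1
   6 | 001111101101 | 0 | 0
   7 | 011111011010 | 0 | 0
   8 | 111110110100 | 1 | 0
   9 | 111101101000 | 1 | 1
  10 | 111011010001 | 1 | 1
  11 | 110110100011 | 1 | 0
  12 | 101101000110 | 1 | 1
  13 | 011010001101 | 0 | 0
  14 | 110100011010 | 1 | 0
  15 | 101000110100 | 1 | 0
  16 | 010001101000 | 0 | 0
  17 | 100011010000 | 1 | 0
  18 | 000110100000 | 0 | 0
  19 | 001101000000 | 0 | 0
  20 | 011010000000 | 0 | 0
  21 | 110100000000 | 1 | 0
  22 | 101000000000 | 1 | 1
  23 | 010000000001 | 0 | 1
  24 | 100000000011 | 1 | 1
  25 | 000000000111 | 0 | 0
  26 | 000000001110 | 0 | 0
  27 | 000000011100 | 0 | 0
  28 | 000000111000 | 0 | 1
  29 | 000001110001 | 0 | 1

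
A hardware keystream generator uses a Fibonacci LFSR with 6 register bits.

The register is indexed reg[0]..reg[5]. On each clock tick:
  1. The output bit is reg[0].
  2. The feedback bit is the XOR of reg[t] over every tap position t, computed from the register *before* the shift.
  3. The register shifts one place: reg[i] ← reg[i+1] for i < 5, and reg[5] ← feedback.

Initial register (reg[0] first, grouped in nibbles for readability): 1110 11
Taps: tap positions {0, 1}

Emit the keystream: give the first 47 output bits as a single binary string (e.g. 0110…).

11101100110101011111100000100001100010100111101

step | reg (before) | out | fb
   0 | 111011 | 1 | 0
   1 | 110110 | 1 | 0
   2 | 101100 | 1 | 1
   3 | 011001 | 0 | 1
   4 | 110011 | 1 | 0
   5 | 100110 | 1 | 1
   6 | 001101 | 0 | 0
   7 | 011010 | 0 | 1
   8 | 110101 | 1 | 0
   9 | 101010 | 1 | 1
  10 | 010101 | 0 | 1
  11 | 101011 | 1 | 1
  12 | 010111 | 0 | 1
  13 | 101111 | 1 | 1
  14 | 011111 | 0 | 1
  15 | 111111 | 1 | 0
  16 | 111110 | 1 | 0
  17 | 111100 | 1 | 0
  18 | 111000 | 1 | 0
  19 | 110000 | 1 | 0
  20 | 100000 | 1 | 1
  21 | 000001 | 0 | 0
  22 | 000010 | 0 | 0
  23 | 000100 | 0 | 0
  24 | 001000 | 0 | 0
  25 | 010000 | 0 | 1
  26 | 100001 | 1 | 1
  27 | 000011 | 0 | 0
  28 | 000110 | 0 | 0
  29 | 001100 | 0 | 0
  30 | 011000 | 0 | 1
  31 | 110001 | 1 | 0
  32 | 100010 | 1 | 1
  33 | 000101 | 0 | 0
  34 | 001010 | 0 | 0
  35 | 010100 | 0 | 1
  36 | 101001 | 1 | 1
  37 | 010011 | 0 | 1
  38 | 100111 | 1 | 1
  39 | 001111 | 0 | 0
  40 | 011110 | 0 | 1
  41 | 111101 | 1 | 0
  42 | 111010 | 1 | 0
  43 | 110100 | 1 | 0
  44 | 101000 | 1 | 1
  45 | 010001 | 0 | 1
  46 | 100011 | 1 | 1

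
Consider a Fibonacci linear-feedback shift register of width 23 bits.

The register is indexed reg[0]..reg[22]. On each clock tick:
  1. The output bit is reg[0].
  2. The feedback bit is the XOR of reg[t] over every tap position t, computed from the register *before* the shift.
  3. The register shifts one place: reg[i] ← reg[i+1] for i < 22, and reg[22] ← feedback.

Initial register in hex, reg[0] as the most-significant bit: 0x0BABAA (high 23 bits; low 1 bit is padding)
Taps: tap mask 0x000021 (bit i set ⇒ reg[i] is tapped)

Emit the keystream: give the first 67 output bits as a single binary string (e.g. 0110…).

tick  register→output (feedback)
  0  00001011101010111010101→0 (0)
  1  00010111010101110101010→0 (1)
  2  00101110101011101010101→0 (1)
  3  01011101010111010101011→0 (1)
  4  10111010101110101010111→1 (1)
  5  01110101011101010101111→0 (1)
  6  11101010111010101011111→1 (1)
  7  11010101110101010111111→1 (0)
  8  10101011101010101111110→1 (1)
  9  01010111010101011111101→0 (1)
 10  10101110101010111111011→1 (0)
 11  01011101010101111110110→0 (1)
 12  10111010101011111101101→1 (1)
 13  01110101010111111011011→0 (1)
 14  11101010101111110110111→1 (1)
 15  11010101011111101101111→1 (0)
 16  10101010111111011011110→1 (1)
 17  01010101111110110111101→0 (1)
 18  10101011111101101111011→1 (1)
 19  01010111111011011110111→0 (1)
 20  10101111110110111101111→1 (0)
 21  01011111101101111011110→0 (1)
 22  10111111011011110111101→1 (0)
 23  01111110110111101111010→0 (1)
 24  11111101101111011110101→1 (0)
 25  11111011011110111101010→1 (1)
 26  11110110111101111010101→1 (0)
 27  11101101111011110101010→1 (0)
 28  11011011110111101010100→1 (1)
 29  10110111101111010101001→1 (0)
 30  01101111011110101010010→0 (1)
 31  11011110111101010100101→1 (0)
 32  10111101111010101001010→1 (0)
 33  01111011110101010010100→0 (0)
 34  11110111101010100101000→1 (0)
 35  11101111010101001010000→1 (0)
 36  11011110101010010100000→1 (0)
 37  10111101010100101000000→1 (0)
 38  01111010101001010000000→0 (0)
 39  11110101010010100000000→1 (0)
 40  11101010100101000000000→1 (1)
 41  11010101001010000000001→1 (0)
 42  10101010010100000000010→1 (1)
 43  01010100101000000000101→0 (1)
 44  10101001010000000001011→1 (1)
 45  01010010100000000010111→0 (0)
 46  10100101000000000101110→1 (0)
 47  01001010000000001011100→0 (0)
 48  10010100000000010111000→1 (0)
 49  00101000000000101110000→0 (0)
 50  01010000000001011100000→0 (0)
 51  10100000000010111000000→1 (1)
 52  01000000000101110000001→0 (0)
 53  10000000001011100000010→1 (1)
 54  00000000010111000000101→0 (0)
 55  00000000101110000001010→0 (0)
 56  00000001011100000010100→0 (0)
 57  00000010111000000101000→0 (0)
 58  00000101110000001010000→0 (1)
 59  00001011100000010100001→0 (0)
 60  00010111000000101000010→0 (1)
 61  00101110000001010000101→0 (1)
 62  01011100000010100001011→0 (1)
 63  10111000000101000010111→1 (1)
 64  01110000001010000101111→0 (0)
 65  11100000010100001011110→1 (1)
 66  11000000101000010111101→1 (1)

0000101110101011101010101111110110111101111010101001010000000001011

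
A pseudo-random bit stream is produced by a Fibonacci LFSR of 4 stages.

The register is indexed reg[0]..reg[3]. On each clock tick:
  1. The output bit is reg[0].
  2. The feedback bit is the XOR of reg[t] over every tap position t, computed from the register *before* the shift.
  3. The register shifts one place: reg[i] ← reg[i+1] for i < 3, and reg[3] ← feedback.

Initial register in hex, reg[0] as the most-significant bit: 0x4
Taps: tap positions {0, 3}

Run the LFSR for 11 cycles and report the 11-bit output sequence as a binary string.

k : reg_k → out_k, fb_k
0: 0100 → 0, fb=0
1: 1000 → 1, fb=1
2: 0001 → 0, fb=1
3: 0011 → 0, fb=1
4: 0111 → 0, fb=1
5: 1111 → 1, fb=0
6: 1110 → 1, fb=1
7: 1101 → 1, fb=0
8: 1010 → 1, fb=1
9: 0101 → 0, fb=1
10: 1011 → 1, fb=0

01000111101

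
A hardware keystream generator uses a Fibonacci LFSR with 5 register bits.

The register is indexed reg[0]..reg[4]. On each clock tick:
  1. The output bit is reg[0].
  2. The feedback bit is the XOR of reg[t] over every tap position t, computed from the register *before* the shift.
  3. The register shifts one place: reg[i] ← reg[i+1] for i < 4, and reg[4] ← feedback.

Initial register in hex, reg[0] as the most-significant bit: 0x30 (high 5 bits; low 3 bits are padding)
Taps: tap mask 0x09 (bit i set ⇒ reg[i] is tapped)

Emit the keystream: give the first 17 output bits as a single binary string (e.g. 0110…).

tick  register→output (feedback)
  0  00110→0 (1)
  1  01101→0 (0)
  2  11010→1 (0)
  3  10100→1 (1)
  4  01001→0 (0)
  5  10010→1 (0)
  6  00100→0 (0)
  7  01000→0 (0)
  8  10000→1 (1)
  9  00001→0 (0)
 10  00010→0 (1)
 11  00101→0 (0)
 12  01010→0 (1)
 13  10101→1 (1)
 14  01011→0 (1)
 15  10111→1 (0)
 16  01110→0 (1)

00110100100001010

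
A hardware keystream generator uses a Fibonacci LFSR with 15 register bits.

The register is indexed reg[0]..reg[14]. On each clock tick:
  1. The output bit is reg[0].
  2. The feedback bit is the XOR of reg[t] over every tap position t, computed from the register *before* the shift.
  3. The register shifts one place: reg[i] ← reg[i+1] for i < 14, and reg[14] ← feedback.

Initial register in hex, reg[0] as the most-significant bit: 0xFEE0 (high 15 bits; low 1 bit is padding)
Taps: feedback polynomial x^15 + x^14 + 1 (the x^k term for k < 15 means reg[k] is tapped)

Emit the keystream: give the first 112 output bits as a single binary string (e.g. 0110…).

1111111011100001010101101000001100110110000001000100100000001111000111111110101111010101011001010011001101110011

step | reg (before) | out | fb
   0 | 111111101110000 | 1 | 1
   1 | 111111011100001 | 1 | 0
   2 | 111110111000010 | 1 | 1
   3 | 111101110000101 | 1 | 0
   4 | 111011100001010 | 1 | 1
   5 | 110111000010101 | 1 | 0
   6 | 101110000101010 | 1 | 1
   7 | 011100001010101 | 0 | 1
   8 | 111000010101011 | 1 | 0
   9 | 110000101010110 | 1 | 1
  10 | 100001010101101 | 1 | 0
  11 | 000010101011010 | 0 | 0
  12 | 000101010110100 | 0 | 0
  13 | 001010101101000 | 0 | 0
  14 | 010101011010000 | 0 | 0
  15 | 101010110100000 | 1 | 1
  16 | 010101101000001 | 0 | 1
  17 | 101011010000011 | 1 | 0
  18 | 010110100000110 | 0 | 0
  19 | 101101000001100 | 1 | 1
  20 | 011010000011001 | 0 | 1
  21 | 110100000110011 | 1 | 0
  22 | 101000001100110 | 1 | 1
  23 | 010000011001101 | 0 | 1
  24 | 100000110011011 | 1 | 0
  25 | 000001100110110 | 0 | 0
  26 | 000011001101100 | 0 | 0
  27 | 000110011011000 | 0 | 0
  28 | 001100110110000 | 0 | 0
  29 | 011001101100000 | 0 | 0
  30 | 110011011000000 | 1 | 1
  31 | 100110110000001 | 1 | 0
  32 | 001101100000010 | 0 | 0
  33 | 011011000000100 | 0 | 0
  34 | 110110000001000 | 1 | 1
  35 | 101100000010001 | 1 | 0
  36 | 011000000100010 | 0 | 0
  37 | 110000001000100 | 1 | 1
  38 | 100000010001001 | 1 | 0
  39 | 000000100010010 | 0 | 0
  40 | 000001000100100 | 0 | 0
  41 | 000010001001000 | 0 | 0
  42 | 000100010010000 | 0 | 0
  43 | 001000100100000 | 0 | 0
  44 | 010001001000000 | 0 | 0
  45 | 100010010000000 | 1 | 1
  46 | 000100100000001 | 0 | 1
  47 | 001001000000011 | 0 | 1
  48 | 010010000000111 | 0 | 1
  49 | 100100000001111 | 1 | 0
  50 | 001000000011110 | 0 | 0
  51 | 010000000111100 | 0 | 0
  52 | 100000001111000 | 1 | 1
  53 | 000000011110001 | 0 | 1
  54 | 000000111100011 | 0 | 1
  55 | 000001111000111 | 0 | 1
  56 | 000011110001111 | 0 | 1
  57 | 000111100011111 | 0 | 1
  58 | 001111000111111 | 0 | 1
  59 | 011110001111111 | 0 | 1
  60 | 111100011111111 | 1 | 0
  61 | 111000111111110 | 1 | 1
  62 | 110001111111101 | 1 | 0
  63 | 100011111111010 | 1 | 1
  64 | 000111111110101 | 0 | 1
  65 | 001111111101011 | 0 | 1
  66 | 011111111010111 | 0 | 1
  67 | 111111110101111 | 1 | 0
  68 | 111111101011110 | 1 | 1
  69 | 111111010111101 | 1 | 0
  70 | 111110101111010 | 1 | 1
  71 | 111101011110101 | 1 | 0
  72 | 111010111101010 | 1 | 1
  73 | 110101111010101 | 1 | 0
  74 | 101011110101010 | 1 | 1
  75 | 010111101010101 | 0 | 1
  76 | 101111010101011 | 1 | 0
  77 | 011110101010110 | 0 | 0
  78 | 111101010101100 | 1 | 1
  79 | 111010101011001 | 1 | 0
  80 | 110101010110010 | 1 | 1
  81 | 101010101100101 | 1 | 0
  82 | 010101011001010 | 0 | 0
  83 | 101010110010100 | 1 | 1
  84 | 010101100101001 | 0 | 1
  85 | 101011001010011 | 1 | 0
  86 | 010110010100110 | 0 | 0
  87 | 101100101001100 | 1 | 1
  88 | 011001010011001 | 0 | 1
  89 | 110010100110011 | 1 | 0
  90 | 100101001100110 | 1 | 1
  91 | 001010011001101 | 0 | 1
  92 | 010100110011011 | 0 | 1
  93 | 101001100110111 | 1 | 0
  94 | 010011001101110 | 0 | 0
  95 | 100110011011100 | 1 | 1
  96 | 001100110111001 | 0 | 1
  97 | 011001101110011 | 0 | 1
  98 | 110011011100111 | 1 | 0
  99 | 100110111001110 | 1 | 1
 100 | 001101110011101 | 0 | 1
 101 | 011011100111011 | 0 | 1
 102 | 110111001110111 | 1 | 0
 103 | 101110011101110 | 1 | 1
 104 | 011100111011101 | 0 | 1
 105 | 111001110111011 | 1 | 0
 106 | 110011101110110 | 1 | 1
 107 | 100111011101101 | 1 | 0
 108 | 001110111011010 | 0 | 0
 109 | 011101110110100 | 0 | 0
 110 | 111011101101000 | 1 | 1
 111 | 110111011010001 | 1 | 0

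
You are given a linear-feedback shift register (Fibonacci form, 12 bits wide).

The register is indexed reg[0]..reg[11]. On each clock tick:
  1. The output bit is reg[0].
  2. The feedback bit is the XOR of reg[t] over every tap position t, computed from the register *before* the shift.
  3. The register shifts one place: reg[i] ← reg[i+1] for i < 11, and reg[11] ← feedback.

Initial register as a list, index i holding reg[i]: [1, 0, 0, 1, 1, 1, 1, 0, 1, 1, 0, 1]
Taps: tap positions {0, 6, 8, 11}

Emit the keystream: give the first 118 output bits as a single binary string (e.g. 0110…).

1001111011010101010010001010100011000110101010000111011111000111111010011000000011100110101010111010101100111001011111

k : reg_k → out_k, fb_k
0: 100111101101 → 1, fb=0
1: 001111011010 → 0, fb=1
2: 011110110101 → 0, fb=0
3: 111101101010 → 1, fb=1
4: 111011010101 → 1, fb=0
5: 110110101010 → 1, fb=1
6: 101101010101 → 1, fb=0
7: 011010101010 → 0, fb=0
8: 110101010100 → 1, fb=1
9: 101010101001 → 1, fb=0
10: 010101010010 → 0, fb=0
11: 101010100100 → 1, fb=0
12: 010101001000 → 0, fb=1
13: 101010010001 → 1, fb=0
14: 010100100010 → 0, fb=1
15: 101001000101 → 1, fb=0
16: 010010001010 → 0, fb=1
17: 100100010101 → 1, fb=0
18: 001000101010 → 0, fb=0
19: 010001010100 → 0, fb=0
20: 100010101000 → 1, fb=1
21: 000101010001 → 0, fb=1
22: 001010100011 → 0, fb=0
23: 010101000110 → 0, fb=0
24: 101010001100 → 1, fb=0
25: 010100011000 → 0, fb=1
26: 101000110001 → 1, fb=1
27: 010001100011 → 0, fb=0
28: 100011000110 → 1, fb=1
29: 000110001101 → 0, fb=0
30: 001100011010 → 0, fb=1
31: 011000110101 → 0, fb=0
32: 110001101010 → 1, fb=1
33: 100011010101 → 1, fb=0
34: 000110101010 → 0, fb=0
35: 001101010100 → 0, fb=0
36: 011010101000 → 0, fb=0
37: 110101010000 → 1, fb=1
38: 101010100001 → 1, fb=1
39: 010101000011 → 0, fb=1
40: 101010000111 → 1, fb=0
41: 010100001110 → 0, fb=1
42: 101000011101 → 1, fb=1
43: 010000111011 → 0, fb=1
44: 100001110111 → 1, fb=1
45: 000011101111 → 0, fb=1
46: 000111011111 → 0, fb=0
47: 001110111110 → 0, fb=0
48: 011101111100 → 0, fb=0
49: 111011111000 → 1, fb=1
50: 110111110001 → 1, fb=1
51: 101111100011 → 1, fb=1
52: 011111000111 → 0, fb=1
53: 111110001111 → 1, fb=1
54: 111100011111 → 1, fb=1
55: 111000111111 → 1, fb=0
56: 110001111110 → 1, fb=1
57: 100011111101 → 1, fb=0
58: 000111111010 → 0, fb=0
59: 001111110100 → 0, fb=1
60: 011111101001 → 0, fb=1
61: 111111010011 → 1, fb=0
62: 111110100110 → 1, fb=0
63: 111101001100 → 1, fb=0
64: 111010011000 → 1, fb=0
65: 110100110000 → 1, fb=0
66: 101001100000 → 1, fb=0
67: 010011000000 → 0, fb=0
68: 100110000000 → 1, fb=1
69: 001100000001 → 0, fb=1
70: 011000000011 → 0, fb=1
71: 110000000111 → 1, fb=0
72: 100000001110 → 1, fb=0
73: 000000011100 → 0, fb=1
74: 000000111001 → 0, fb=1
75: 000001110011 → 0, fb=0
76: 000011100110 → 0, fb=1
77: 000111001101 → 0, fb=0
78: 001110011010 → 0, fb=1
79: 011100110101 → 0, fb=0
80: 111001101010 → 1, fb=1
81: 110011010101 → 1, fb=0
82: 100110101010 → 1, fb=1
83: 001101010101 → 0, fb=1
84: 011010101011 → 0, fb=1
85: 110101010111 → 1, fb=0
86: 101010101110 → 1, fb=1
87: 010101011101 → 0, fb=0
88: 101010111010 → 1, fb=1
89: 010101110101 → 0, fb=0
90: 101011101010 → 1, fb=1
91: 010111010101 → 0, fb=1
92: 101110101011 → 1, fb=0
93: 011101010110 → 0, fb=0
94: 111010101100 → 1, fb=1
95: 110101011001 → 1, fb=1
96: 101010110011 → 1, fb=1
97: 010101100111 → 0, fb=0
98: 101011001110 → 1, fb=0
99: 010110011100 → 0, fb=1
100: 101100111001 → 1, fb=0
101: 011001110010 → 0, fb=1
102: 110011100101 → 1, fb=1
103: 100111001011 → 1, fb=1
104: 001110010111 → 0, fb=1
105: 011100101111 → 0, fb=1
106: 111001011111 → 1, fb=1
107: 110010111111 → 1, fb=0
108: 100101111110 → 1, fb=1
109: 001011111101 → 0, fb=1
110: 010111111011 → 0, fb=1
111: 101111110111 → 1, fb=1
112: 011111101111 → 0, fb=1
113: 111111011111 → 1, fb=1
114: 111110111111 → 1, fb=0
115: 111101111110 → 1, fb=1
116: 111011111101 → 1, fb=0
117: 110111111010 → 1, fb=1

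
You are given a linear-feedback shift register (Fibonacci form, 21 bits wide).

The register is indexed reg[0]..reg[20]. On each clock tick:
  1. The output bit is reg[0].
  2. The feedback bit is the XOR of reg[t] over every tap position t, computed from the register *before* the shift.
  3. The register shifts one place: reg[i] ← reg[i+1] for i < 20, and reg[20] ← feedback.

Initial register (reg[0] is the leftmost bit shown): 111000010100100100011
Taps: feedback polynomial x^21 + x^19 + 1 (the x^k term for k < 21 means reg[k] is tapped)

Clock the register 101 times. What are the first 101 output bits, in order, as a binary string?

11100001010010010001100101011101000010100101110110001010111010001101101011101100010100100100011011010

k : reg_k → out_k, fb_k
0: 111000010100100100011 → 1, fb=0
1: 110000101001001000110 → 1, fb=0
2: 100001010010010001100 → 1, fb=1
3: 000010100100100011001 → 0, fb=0
4: 000101001001000110010 → 0, fb=1
5: 001010010010001100101 → 0, fb=0
6: 010100100100011001010 → 0, fb=1
7: 101001001000110010101 → 1, fb=1
8: 010010010001100101011 → 0, fb=1
9: 100100100011001010111 → 1, fb=0
10: 001001000110010101110 → 0, fb=1
11: 010010001100101011101 → 0, fb=0
12: 100100011001010111010 → 1, fb=0
13: 001000110010101110100 → 0, fb=0
14: 010001100101011101000 → 0, fb=0
15: 100011001010111010000 → 1, fb=1
16: 000110010101110100001 → 0, fb=0
17: 001100101011101000010 → 0, fb=1
18: 011001010111010000101 → 0, fb=0
19: 110010101110100001010 → 1, fb=0
20: 100101011101000010100 → 1, fb=1
21: 001010111010000101001 → 0, fb=0
22: 010101110100001010010 → 0, fb=1
23: 101011101000010100101 → 1, fb=1
24: 010111010000101001011 → 0, fb=1
25: 101110100001010010111 → 1, fb=0
26: 011101000010100101110 → 0, fb=1
27: 111010000101001011101 → 1, fb=1
28: 110100001010010111011 → 1, fb=0
29: 101000010100101110110 → 1, fb=0
30: 010000101001011101100 → 0, fb=0
31: 100001010010111011000 → 1, fb=1
32: 000010100101110110001 → 0, fb=0
33: 000101001011101100010 → 0, fb=1
34: 001010010111011000101 → 0, fb=0
35: 010100101110110001010 → 0, fb=1
36: 101001011101100010101 → 1, fb=1
37: 010010111011000101011 → 0, fb=1
38: 100101110110001010111 → 1, fb=0
39: 001011101100010101110 → 0, fb=1
40: 010111011000101011101 → 0, fb=0
41: 101110110001010111010 → 1, fb=0
42: 011101100010101110100 → 0, fb=0
43: 111011000101011101000 → 1, fb=1
44: 110110001010111010001 → 1, fb=1
45: 101100010101110100011 → 1, fb=0
46: 011000101011101000110 → 0, fb=1
47: 110001010111010001101 → 1, fb=1
48: 100010101110100011011 → 1, fb=0
49: 000101011101000110110 → 0, fb=1
50: 001010111010001101101 → 0, fb=0
51: 010101110100011011010 → 0, fb=1
52: 101011101000110110101 → 1, fb=1
53: 010111010001101101011 → 0, fb=1
54: 101110100011011010111 → 1, fb=0
55: 011101000110110101110 → 0, fb=1
56: 111010001101101011101 → 1, fb=1
57: 110100011011010111011 → 1, fb=0
58: 101000110110101110110 → 1, fb=0
59: 010001101101011101100 → 0, fb=0
60: 100011011010111011000 → 1, fb=1
61: 000110110101110110001 → 0, fb=0
62: 001101101011101100010 → 0, fb=1
63: 011011010111011000101 → 0, fb=0
64: 110110101110110001010 → 1, fb=0
65: 101101011101100010100 → 1, fb=1
66: 011010111011000101001 → 0, fb=0
67: 110101110110001010010 → 1, fb=0
68: 101011101100010100100 → 1, fb=1
69: 010111011000101001001 → 0, fb=0
70: 101110110001010010010 → 1, fb=0
71: 011101100010100100100 → 0, fb=0
72: 111011000101001001000 → 1, fb=1
73: 110110001010010010001 → 1, fb=1
74: 101100010100100100011 → 1, fb=0
75: 011000101001001000110 → 0, fb=1
76: 110001010010010001101 → 1, fb=1
77: 100010100100100011011 → 1, fb=0
78: 000101001001000110110 → 0, fb=1
79: 001010010010001101101 → 0, fb=0
80: 010100100100011011010 → 0, fb=1
81: 101001001000110110101 → 1, fb=1
82: 010010010001101101011 → 0, fb=1
83: 100100100011011010111 → 1, fb=0
84: 001001000110110101110 → 0, fb=1
85: 010010001101101011101 → 0, fb=0
86: 100100011011010111010 → 1, fb=0
87: 001000110110101110100 → 0, fb=0
88: 010001101101011101000 → 0, fb=0
89: 100011011010111010000 → 1, fb=1
90: 000110110101110100001 → 0, fb=0
91: 001101101011101000010 → 0, fb=1
92: 011011010111010000101 → 0, fb=0
93: 110110101110100001010 → 1, fb=0
94: 101101011101000010100 → 1, fb=1
95: 011010111010000101001 → 0, fb=0
96: 110101110100001010010 → 1, fb=0
97: 101011101000010100100 → 1, fb=1
98: 010111010000101001001 → 0, fb=0
99: 101110100001010010010 → 1, fb=0
100: 011101000010100100100 → 0, fb=0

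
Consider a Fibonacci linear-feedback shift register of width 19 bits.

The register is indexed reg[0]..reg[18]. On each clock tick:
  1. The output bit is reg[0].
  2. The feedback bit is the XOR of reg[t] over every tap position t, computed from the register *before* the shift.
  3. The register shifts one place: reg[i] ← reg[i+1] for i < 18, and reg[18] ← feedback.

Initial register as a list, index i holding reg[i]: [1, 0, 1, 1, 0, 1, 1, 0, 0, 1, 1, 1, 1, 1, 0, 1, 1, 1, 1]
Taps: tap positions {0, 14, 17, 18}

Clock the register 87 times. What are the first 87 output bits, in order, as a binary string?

101101100111110111111010110011001010001100000001011111111010011101110000010001010000010

step | reg (before) | out | fb
   0 | 1011011001111101111 | 1 | 1
   1 | 0110110011111011111 | 0 | 1
   2 | 1101100111110111111 | 1 | 0
   3 | 1011001111101111110 | 1 | 1
   4 | 0110011111011111101 | 0 | 0
   5 | 1100111110111111010 | 1 | 1
   6 | 1001111101111110101 | 1 | 1
   7 | 0011111011111101011 | 0 | 0
   8 | 0111110111111010110 | 0 | 0
   9 | 1111101111110101100 | 1 | 1
  10 | 1111011111101011001 | 1 | 1
  11 | 1110111111010110011 | 1 | 0
  12 | 1101111110101100110 | 1 | 0
  13 | 1011111101011001100 | 1 | 1
  14 | 0111111010110011001 | 0 | 0
  15 | 1111110101100110010 | 1 | 1
  16 | 1111101011001100101 | 1 | 0
  17 | 1111010110011001010 | 1 | 0
  18 | 1110101100110010100 | 1 | 0
  19 | 1101011001100101000 | 1 | 1
  20 | 1010110011001010001 | 1 | 1
  21 | 0101100110010100011 | 0 | 0
  22 | 1011001100101000110 | 1 | 0
  23 | 0110011001010001100 | 0 | 0
  24 | 1100110010100011000 | 1 | 0
  25 | 1001100101000110000 | 1 | 0
  26 | 0011001010001100000 | 0 | 0
  27 | 0110010100011000000 | 0 | 0
  28 | 1100101000110000000 | 1 | 1
  29 | 1001010001100000001 | 1 | 0
  30 | 0010100011000000010 | 0 | 1
  31 | 0101000110000000101 | 0 | 1
  32 | 1010001100000001011 | 1 | 1
  33 | 0100011000000010111 | 0 | 1
  34 | 1000110000000101111 | 1 | 1
  35 | 0001100000001011111 | 0 | 1
  36 | 0011000000010111111 | 0 | 1
  37 | 0110000000101111111 | 0 | 1
  38 | 1100000001011111111 | 1 | 0
  39 | 1000000010111111110 | 1 | 1
  40 | 0000000101111111101 | 0 | 0
  41 | 0000001011111111010 | 0 | 0
  42 | 0000010111111110100 | 0 | 1
  43 | 0000101111111101001 | 0 | 1
  44 | 0001011111111010011 | 0 | 1
  45 | 0010111111110100111 | 0 | 0
  46 | 0101111111101001110 | 0 | 1
  47 | 1011111111010011101 | 1 | 1
  48 | 0111111110100111011 | 0 | 1
  49 | 1111111101001110111 | 1 | 0
  50 | 1111111010011101110 | 1 | 0
  51 | 1111110100111011100 | 1 | 0
  52 | 1111101001110111000 | 1 | 0
  53 | 1111010011101110000 | 1 | 0
  54 | 1110100111011100000 | 1 | 1
  55 | 1101001110111000001 | 1 | 0
  56 | 1010011101110000010 | 1 | 0
  57 | 0100111011100000100 | 0 | 0
  58 | 1001110111000001000 | 1 | 1
  59 | 0011101110000010001 | 0 | 0
  60 | 0111011100000100010 | 0 | 1
  61 | 1110111000001000101 | 1 | 0
  62 | 1101110000010001010 | 1 | 0
  63 | 1011100000100010100 | 1 | 0
  64 | 0111000001000101000 | 0 | 0
  65 | 1110000010001010000 | 1 | 0
  66 | 1100000100010100000 | 1 | 1
  67 | 1000001000101000001 | 1 | 0
  68 | 0000010001010000010 | 0 | 1
  69 | 0000100010100000101 | 0 | 1
  70 | 0001000101000001011 | 0 | 0
  71 | 0010001010000010110 | 0 | 0
  72 | 0100010100000101100 | 0 | 0
  73 | 1000101000001011000 | 1 | 0
  74 | 0001010000010110000 | 0 | 1
  75 | 0010100000101100001 | 0 | 1
  76 | 0101000001011000011 | 0 | 0
  77 | 1010000010110000110 | 1 | 0
  78 | 0100000101100001100 | 0 | 0
  79 | 1000001011000011000 | 1 | 0
  80 | 0000010110000110000 | 0 | 1
  81 | 0000101100001100001 | 0 | 1
  82 | 0001011000011000011 | 0 | 0
  83 | 0010110000110000110 | 0 | 1
  84 | 0101100001100001101 | 0 | 1
  85 | 1011000011000011011 | 1 | 0
  86 | 0110000110000110110 | 0 | 0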